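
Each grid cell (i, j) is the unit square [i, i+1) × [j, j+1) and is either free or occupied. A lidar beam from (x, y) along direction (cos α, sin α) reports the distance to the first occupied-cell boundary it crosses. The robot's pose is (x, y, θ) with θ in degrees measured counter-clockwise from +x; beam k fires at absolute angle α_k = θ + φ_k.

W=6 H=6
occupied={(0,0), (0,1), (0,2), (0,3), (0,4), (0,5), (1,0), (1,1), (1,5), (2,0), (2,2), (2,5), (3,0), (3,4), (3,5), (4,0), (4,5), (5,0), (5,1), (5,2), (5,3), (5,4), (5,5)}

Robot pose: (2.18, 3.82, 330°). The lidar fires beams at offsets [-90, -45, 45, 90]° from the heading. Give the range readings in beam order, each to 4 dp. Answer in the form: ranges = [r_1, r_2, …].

beam 1: φ=-90°, α=240°
  dir = (cos 240°, sin 240°) = (-0.5000, -0.8660); from cell (2,3)
  next x-line at t=0.3600, next y-line at t=0.9469; Δt_x=2.0000, Δt_y=1.1547
    x: enter (1,3) at t=0.3600
    y: enter (1,2) at t=0.9469
    y: enter (1,1) at t=2.1016 ← occupied
  → r_1 = 2.1016
beam 2: φ=-45°, α=285°
  dir = (cos 285°, sin 285°) = (0.2588, -0.9659); from cell (2,3)
  next x-line at t=3.1682, next y-line at t=0.8489; Δt_x=3.8637, Δt_y=1.0353
    y: enter (2,2) at t=0.8489 ← occupied
  → r_2 = 0.8489
beam 3: φ=45°, α=15°
  dir = (cos 15°, sin 15°) = (0.9659, 0.2588); from cell (2,3)
  next x-line at t=0.8489, next y-line at t=0.6955; Δt_x=1.0353, Δt_y=3.8637
    y: enter (2,4) at t=0.6955
    x: enter (3,4) at t=0.8489 ← occupied
  → r_3 = 0.8489
beam 4: φ=90°, α=60°
  dir = (cos 60°, sin 60°) = (0.5000, 0.8660); from cell (2,3)
  next x-line at t=1.6400, next y-line at t=0.2078; Δt_x=2.0000, Δt_y=1.1547
    y: enter (2,4) at t=0.2078
    y: enter (2,5) at t=1.3625 ← occupied
  → r_4 = 1.3625

ranges = [2.1016, 0.8489, 0.8489, 1.3625]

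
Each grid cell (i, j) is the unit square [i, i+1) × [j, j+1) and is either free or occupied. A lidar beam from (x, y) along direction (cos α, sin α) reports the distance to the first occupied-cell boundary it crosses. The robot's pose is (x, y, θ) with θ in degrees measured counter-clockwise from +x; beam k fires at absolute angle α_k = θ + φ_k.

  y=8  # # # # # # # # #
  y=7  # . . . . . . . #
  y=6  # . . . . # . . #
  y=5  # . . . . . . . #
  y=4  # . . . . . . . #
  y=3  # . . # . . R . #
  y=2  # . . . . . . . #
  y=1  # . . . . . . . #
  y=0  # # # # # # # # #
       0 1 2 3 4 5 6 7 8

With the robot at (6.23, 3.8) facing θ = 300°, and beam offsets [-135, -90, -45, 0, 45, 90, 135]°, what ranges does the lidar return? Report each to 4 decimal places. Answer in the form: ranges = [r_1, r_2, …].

ranges = [5.4145, 5.6000, 2.8988, 3.2332, 1.8324, 2.0438, 4.3482]

beam 1: φ=-135°, α=165°
  direction (-0.9659, 0.2588); cell (6,3); t to first gridline: x 0.2381, y 0.7727 (then +1.0353 / +3.8637)
    (5,3) via x @ 0.2381
    (5,4) via y @ 0.7727
    (4,4) via x @ 1.2734
    (3,4) via x @ 2.3087
    (2,4) via x @ 3.3439
    (1,4) via x @ 4.3792
    (1,5) via y @ 4.6364
    (0,5) via x @ 5.4145  # hit
  → r_1 = 5.4145
beam 2: φ=-90°, α=210°
  direction (-0.8660, -0.5000); cell (6,3); t to first gridline: x 0.2656, y 1.6000 (then +1.1547 / +2.0000)
    (5,3) via x @ 0.2656
    (4,3) via x @ 1.4203
    (4,2) via y @ 1.6000
    (3,2) via x @ 2.5750
    (3,1) via y @ 3.6000
    (2,1) via x @ 3.7297
    (1,1) via x @ 4.8844
    (1,0) via y @ 5.6000  # hit
  → r_2 = 5.6000
beam 3: φ=-45°, α=255°
  direction (-0.2588, -0.9659); cell (6,3); t to first gridline: x 0.8887, y 0.8282 (then +3.8637 / +1.0353)
    (6,2) via y @ 0.8282
    (5,2) via x @ 0.8887
    (5,1) via y @ 1.8635
    (5,0) via y @ 2.8988  # hit
  → r_3 = 2.8988
beam 4: φ=0°, α=300°
  direction (0.5000, -0.8660); cell (6,3); t to first gridline: x 1.5400, y 0.9238 (then +2.0000 / +1.1547)
    (6,2) via y @ 0.9238
    (7,2) via x @ 1.5400
    (7,1) via y @ 2.0785
    (7,0) via y @ 3.2332  # hit
  → r_4 = 3.2332
beam 5: φ=45°, α=345°
  direction (0.9659, -0.2588); cell (6,3); t to first gridline: x 0.7972, y 3.0910 (then +1.0353 / +3.8637)
    (7,3) via x @ 0.7972
    (8,3) via x @ 1.8324  # hit
  → r_5 = 1.8324
beam 6: φ=90°, α=30°
  direction (0.8660, 0.5000); cell (6,3); t to first gridline: x 0.8891, y 0.4000 (then +1.1547 / +2.0000)
    (6,4) via y @ 0.4000
    (7,4) via x @ 0.8891
    (8,4) via x @ 2.0438  # hit
  → r_6 = 2.0438
beam 7: φ=135°, α=75°
  direction (0.2588, 0.9659); cell (6,3); t to first gridline: x 2.9751, y 0.2071 (then +3.8637 / +1.0353)
    (6,4) via y @ 0.2071
    (6,5) via y @ 1.2423
    (6,6) via y @ 2.2776
    (7,6) via x @ 2.9751
    (7,7) via y @ 3.3129
    (7,8) via y @ 4.3482  # hit
  → r_7 = 4.3482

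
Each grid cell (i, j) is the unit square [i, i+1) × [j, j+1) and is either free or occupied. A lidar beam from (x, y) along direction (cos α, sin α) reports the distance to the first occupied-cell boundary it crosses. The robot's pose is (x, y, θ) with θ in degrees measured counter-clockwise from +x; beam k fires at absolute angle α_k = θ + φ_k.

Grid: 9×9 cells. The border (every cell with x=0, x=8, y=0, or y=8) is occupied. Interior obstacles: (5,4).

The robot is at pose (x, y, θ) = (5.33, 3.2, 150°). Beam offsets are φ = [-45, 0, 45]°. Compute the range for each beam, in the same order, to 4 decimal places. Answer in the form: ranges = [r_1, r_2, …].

beam 1: φ=-45°, α=105°
  direction (-0.2588, 0.9659); cell (5,3); t to first gridline: x 1.2750, y 0.8282 (then +3.8637 / +1.0353)
    (5,4) via y @ 0.8282  # hit
  → r_1 = 0.8282
beam 2: φ=0°, α=150°
  direction (-0.8660, 0.5000); cell (5,3); t to first gridline: x 0.3811, y 1.6000 (then +1.1547 / +2.0000)
    (4,3) via x @ 0.3811
    (3,3) via x @ 1.5358
    (3,4) via y @ 1.6000
    (2,4) via x @ 2.6905
    (2,5) via y @ 3.6000
    (1,5) via x @ 3.8452
    (0,5) via x @ 4.9999  # hit
  → r_2 = 4.9999
beam 3: φ=45°, α=195°
  direction (-0.9659, -0.2588); cell (5,3); t to first gridline: x 0.3416, y 0.7727 (then +1.0353 / +3.8637)
    (4,3) via x @ 0.3416
    (4,2) via y @ 0.7727
    (3,2) via x @ 1.3769
    (2,2) via x @ 2.4122
    (1,2) via x @ 3.4475
    (0,2) via x @ 4.4827  # hit
  → r_3 = 4.4827

ranges = [0.8282, 4.9999, 4.4827]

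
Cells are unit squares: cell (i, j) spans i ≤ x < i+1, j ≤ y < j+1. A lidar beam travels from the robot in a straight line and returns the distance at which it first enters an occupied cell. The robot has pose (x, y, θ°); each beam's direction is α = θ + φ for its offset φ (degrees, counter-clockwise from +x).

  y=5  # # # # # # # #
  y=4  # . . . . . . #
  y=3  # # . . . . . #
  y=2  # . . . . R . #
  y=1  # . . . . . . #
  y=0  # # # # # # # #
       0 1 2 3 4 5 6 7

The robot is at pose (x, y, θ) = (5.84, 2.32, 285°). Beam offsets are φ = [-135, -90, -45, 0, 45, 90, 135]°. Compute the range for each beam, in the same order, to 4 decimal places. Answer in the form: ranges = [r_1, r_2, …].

beam 1: φ=-135°, α=150°
  dir = (cos 150°, sin 150°) = (-0.8660, 0.5000); from cell (5,2)
  next x-line at t=0.9699, next y-line at t=1.3600; Δt_x=1.1547, Δt_y=2.0000
    x: enter (4,2) at t=0.9699
    y: enter (4,3) at t=1.3600
    x: enter (3,3) at t=2.1246
    x: enter (2,3) at t=3.2793
    y: enter (2,4) at t=3.3600
    x: enter (1,4) at t=4.4341
    y: enter (1,5) at t=5.3600 ← occupied
  → r_1 = 5.3600
beam 2: φ=-90°, α=195°
  dir = (cos 195°, sin 195°) = (-0.9659, -0.2588); from cell (5,2)
  next x-line at t=0.8696, next y-line at t=1.2364; Δt_x=1.0353, Δt_y=3.8637
    x: enter (4,2) at t=0.8696
    y: enter (4,1) at t=1.2364
    x: enter (3,1) at t=1.9049
    x: enter (2,1) at t=2.9402
    x: enter (1,1) at t=3.9755
    x: enter (0,1) at t=5.0107 ← occupied
  → r_2 = 5.0107
beam 3: φ=-45°, α=240°
  dir = (cos 240°, sin 240°) = (-0.5000, -0.8660); from cell (5,2)
  next x-line at t=1.6800, next y-line at t=0.3695; Δt_x=2.0000, Δt_y=1.1547
    y: enter (5,1) at t=0.3695
    y: enter (5,0) at t=1.5242 ← occupied
  → r_3 = 1.5242
beam 4: φ=0°, α=285°
  dir = (cos 285°, sin 285°) = (0.2588, -0.9659); from cell (5,2)
  next x-line at t=0.6182, next y-line at t=0.3313; Δt_x=3.8637, Δt_y=1.0353
    y: enter (5,1) at t=0.3313
    x: enter (6,1) at t=0.6182
    y: enter (6,0) at t=1.3666 ← occupied
  → r_4 = 1.3666
beam 5: φ=45°, α=330°
  dir = (cos 330°, sin 330°) = (0.8660, -0.5000); from cell (5,2)
  next x-line at t=0.1848, next y-line at t=0.6400; Δt_x=1.1547, Δt_y=2.0000
    x: enter (6,2) at t=0.1848
    y: enter (6,1) at t=0.6400
    x: enter (7,1) at t=1.3395 ← occupied
  → r_5 = 1.3395
beam 6: φ=90°, α=15°
  dir = (cos 15°, sin 15°) = (0.9659, 0.2588); from cell (5,2)
  next x-line at t=0.1656, next y-line at t=2.6273; Δt_x=1.0353, Δt_y=3.8637
    x: enter (6,2) at t=0.1656
    x: enter (7,2) at t=1.2009 ← occupied
  → r_6 = 1.2009
beam 7: φ=135°, α=60°
  dir = (cos 60°, sin 60°) = (0.5000, 0.8660); from cell (5,2)
  next x-line at t=0.3200, next y-line at t=0.7852; Δt_x=2.0000, Δt_y=1.1547
    x: enter (6,2) at t=0.3200
    y: enter (6,3) at t=0.7852
    y: enter (6,4) at t=1.9399
    x: enter (7,4) at t=2.3200 ← occupied
  → r_7 = 2.3200

ranges = [5.3600, 5.0107, 1.5242, 1.3666, 1.3395, 1.2009, 2.3200]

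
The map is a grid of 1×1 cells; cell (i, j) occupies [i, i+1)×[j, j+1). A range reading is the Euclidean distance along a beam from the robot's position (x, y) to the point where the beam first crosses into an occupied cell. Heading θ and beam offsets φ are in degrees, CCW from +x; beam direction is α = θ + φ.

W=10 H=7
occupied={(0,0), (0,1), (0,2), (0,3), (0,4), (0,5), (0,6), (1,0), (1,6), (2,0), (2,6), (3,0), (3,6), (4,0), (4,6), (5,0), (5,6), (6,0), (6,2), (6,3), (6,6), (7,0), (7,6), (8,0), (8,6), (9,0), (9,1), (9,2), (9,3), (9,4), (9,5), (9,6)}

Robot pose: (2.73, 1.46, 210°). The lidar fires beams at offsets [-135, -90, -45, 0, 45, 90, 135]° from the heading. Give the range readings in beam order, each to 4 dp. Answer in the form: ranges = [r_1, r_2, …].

ranges = [4.7002, 3.4600, 1.7910, 0.9200, 0.4762, 0.5312, 1.7773]

beam 1: φ=-135°, α=75°
  direction (0.2588, 0.9659); cell (2,1); t to first gridline: x 1.0432, y 0.5590 (then +3.8637 / +1.0353)
    (2,2) via y @ 0.5590
    (3,2) via x @ 1.0432
    (3,3) via y @ 1.5943
    (3,4) via y @ 2.6296
    (3,5) via y @ 3.6649
    (3,6) via y @ 4.7002  # hit
  → r_1 = 4.7002
beam 2: φ=-90°, α=120°
  direction (-0.5000, 0.8660); cell (2,1); t to first gridline: x 1.4600, y 0.6235 (then +2.0000 / +1.1547)
    (2,2) via y @ 0.6235
    (1,2) via x @ 1.4600
    (1,3) via y @ 1.7782
    (1,4) via y @ 2.9329
    (0,4) via x @ 3.4600  # hit
  → r_2 = 3.4600
beam 3: φ=-45°, α=165°
  direction (-0.9659, 0.2588); cell (2,1); t to first gridline: x 0.7558, y 2.0864 (then +1.0353 / +3.8637)
    (1,1) via x @ 0.7558
    (0,1) via x @ 1.7910  # hit
  → r_3 = 1.7910
beam 4: φ=0°, α=210°
  direction (-0.8660, -0.5000); cell (2,1); t to first gridline: x 0.8429, y 0.9200 (then +1.1547 / +2.0000)
    (1,1) via x @ 0.8429
    (1,0) via y @ 0.9200  # hit
  → r_4 = 0.9200
beam 5: φ=45°, α=255°
  direction (-0.2588, -0.9659); cell (2,1); t to first gridline: x 2.8205, y 0.4762 (then +3.8637 / +1.0353)
    (2,0) via y @ 0.4762  # hit
  → r_5 = 0.4762
beam 6: φ=90°, α=300°
  direction (0.5000, -0.8660); cell (2,1); t to first gridline: x 0.5400, y 0.5312 (then +2.0000 / +1.1547)
    (2,0) via y @ 0.5312  # hit
  → r_6 = 0.5312
beam 7: φ=135°, α=345°
  direction (0.9659, -0.2588); cell (2,1); t to first gridline: x 0.2795, y 1.7773 (then +1.0353 / +3.8637)
    (3,1) via x @ 0.2795
    (4,1) via x @ 1.3148
    (4,0) via y @ 1.7773  # hit
  → r_7 = 1.7773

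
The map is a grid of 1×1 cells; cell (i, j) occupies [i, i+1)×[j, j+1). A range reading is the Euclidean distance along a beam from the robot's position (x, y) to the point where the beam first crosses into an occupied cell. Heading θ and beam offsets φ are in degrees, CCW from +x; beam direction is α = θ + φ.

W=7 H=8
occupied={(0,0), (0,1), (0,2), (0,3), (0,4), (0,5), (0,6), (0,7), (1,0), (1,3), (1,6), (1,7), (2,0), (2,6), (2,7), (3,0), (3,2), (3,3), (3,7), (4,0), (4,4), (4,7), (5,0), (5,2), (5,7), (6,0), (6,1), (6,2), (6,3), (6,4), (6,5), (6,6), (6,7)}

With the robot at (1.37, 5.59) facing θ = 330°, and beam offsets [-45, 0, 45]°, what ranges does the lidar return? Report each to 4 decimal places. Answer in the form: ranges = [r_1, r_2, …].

ranges = [1.6461, 3.0369, 1.5841]

beam 1: φ=-45°, α=285°
  d=(0.2588,-0.9659)  start (1,5)  tX=2.4341 tY=0.6108  stride 1/|dx|=3.8637 1/|dy|=1.0353
    cross y-line → (1,4), t=0.6108
    cross y-line → (1,3), t=1.6461 (wall)
  → r_1 = 1.6461
beam 2: φ=0°, α=330°
  d=(0.8660,-0.5000)  start (1,5)  tX=0.7275 tY=1.1800  stride 1/|dx|=1.1547 1/|dy|=2.0000
    cross x-line → (2,5), t=0.7275
    cross y-line → (2,4), t=1.1800
    cross x-line → (3,4), t=1.8822
    cross x-line → (4,4), t=3.0369 (wall)
  → r_2 = 3.0369
beam 3: φ=45°, α=15°
  d=(0.9659,0.2588)  start (1,5)  tX=0.6522 tY=1.5841  stride 1/|dx|=1.0353 1/|dy|=3.8637
    cross x-line → (2,5), t=0.6522
    cross y-line → (2,6), t=1.5841 (wall)
  → r_3 = 1.5841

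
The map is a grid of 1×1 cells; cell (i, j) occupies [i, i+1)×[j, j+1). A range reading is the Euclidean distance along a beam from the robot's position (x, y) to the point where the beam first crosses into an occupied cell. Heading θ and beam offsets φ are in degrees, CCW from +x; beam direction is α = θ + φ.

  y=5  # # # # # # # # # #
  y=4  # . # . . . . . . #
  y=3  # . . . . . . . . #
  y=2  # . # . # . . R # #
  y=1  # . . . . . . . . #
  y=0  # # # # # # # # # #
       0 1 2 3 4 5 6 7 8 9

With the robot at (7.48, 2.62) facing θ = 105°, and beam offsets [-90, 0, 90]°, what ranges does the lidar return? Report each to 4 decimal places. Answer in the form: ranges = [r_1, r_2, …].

beam 1: φ=-90°, α=15°
  cosα=0.9659 sinα=0.2588 | (7,2) | tMaxX 0.5383 tMaxY 1.4682 | tΔX 1.0353 tΔY 3.8637
    t=0.5383 [x] (8,2) — stop
  → r_1 = 0.5383
beam 2: φ=0°, α=105°
  cosα=-0.2588 sinα=0.9659 | (7,2) | tMaxX 1.8546 tMaxY 0.3934 | tΔX 3.8637 tΔY 1.0353
    t=0.3934 [y] (7,3)
    t=1.4287 [y] (7,4)
    t=1.8546 [x] (6,4)
    t=2.4640 [y] (6,5) — stop
  → r_2 = 2.4640
beam 3: φ=90°, α=195°
  cosα=-0.9659 sinα=-0.2588 | (7,2) | tMaxX 0.4969 tMaxY 2.3955 | tΔX 1.0353 tΔY 3.8637
    t=0.4969 [x] (6,2)
    t=1.5322 [x] (5,2)
    t=2.3955 [y] (5,1)
    t=2.5675 [x] (4,1)
    t=3.6028 [x] (3,1)
    t=4.6380 [x] (2,1)
    t=5.6733 [x] (1,1)
    t=6.2592 [y] (1,0) — stop
  → r_3 = 6.2592

ranges = [0.5383, 2.4640, 6.2592]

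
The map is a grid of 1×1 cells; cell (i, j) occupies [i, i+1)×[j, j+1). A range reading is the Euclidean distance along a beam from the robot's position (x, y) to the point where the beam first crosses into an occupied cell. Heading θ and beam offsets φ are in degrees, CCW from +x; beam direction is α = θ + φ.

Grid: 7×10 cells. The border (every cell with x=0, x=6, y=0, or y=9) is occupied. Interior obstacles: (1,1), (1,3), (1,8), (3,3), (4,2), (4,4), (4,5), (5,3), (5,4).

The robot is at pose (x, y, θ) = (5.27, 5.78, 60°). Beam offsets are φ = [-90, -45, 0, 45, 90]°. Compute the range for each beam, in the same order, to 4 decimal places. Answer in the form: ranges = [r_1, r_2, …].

beam 1: φ=-90°, α=330°
  direction (0.8660, -0.5000); cell (5,5); t to first gridline: x 0.8429, y 1.5600 (then +1.1547 / +2.0000)
    (6,5) via x @ 0.8429  # hit
  → r_1 = 0.8429
beam 2: φ=-45°, α=15°
  direction (0.9659, 0.2588); cell (5,5); t to first gridline: x 0.7558, y 0.8500 (then +1.0353 / +3.8637)
    (6,5) via x @ 0.7558  # hit
  → r_2 = 0.7558
beam 3: φ=0°, α=60°
  direction (0.5000, 0.8660); cell (5,5); t to first gridline: x 1.4600, y 0.2540 (then +2.0000 / +1.1547)
    (5,6) via y @ 0.2540
    (5,7) via y @ 1.4087
    (6,7) via x @ 1.4600  # hit
  → r_3 = 1.4600
beam 4: φ=45°, α=105°
  direction (-0.2588, 0.9659); cell (5,5); t to first gridline: x 1.0432, y 0.2278 (then +3.8637 / +1.0353)
    (5,6) via y @ 0.2278
    (4,6) via x @ 1.0432
    (4,7) via y @ 1.2630
    (4,8) via y @ 2.2983
    (4,9) via y @ 3.3336  # hit
  → r_4 = 3.3336
beam 5: φ=90°, α=150°
  direction (-0.8660, 0.5000); cell (5,5); t to first gridline: x 0.3118, y 0.4400 (then +1.1547 / +2.0000)
    (4,5) via x @ 0.3118  # hit
  → r_5 = 0.3118

ranges = [0.8429, 0.7558, 1.4600, 3.3336, 0.3118]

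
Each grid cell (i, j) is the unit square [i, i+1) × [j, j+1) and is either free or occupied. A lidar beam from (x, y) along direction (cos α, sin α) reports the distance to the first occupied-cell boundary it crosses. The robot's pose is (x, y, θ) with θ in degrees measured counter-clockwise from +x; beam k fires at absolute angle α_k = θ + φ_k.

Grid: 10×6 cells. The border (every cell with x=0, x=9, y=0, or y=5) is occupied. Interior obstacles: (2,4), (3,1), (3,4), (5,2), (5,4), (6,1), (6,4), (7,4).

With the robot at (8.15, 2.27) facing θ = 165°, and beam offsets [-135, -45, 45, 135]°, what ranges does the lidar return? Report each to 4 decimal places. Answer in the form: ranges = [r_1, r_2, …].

beam 1: φ=-135°, α=30°
  cosα=0.8660 sinα=0.5000 | (8,2) | tMaxX 0.9815 tMaxY 1.4600 | tΔX 1.1547 tΔY 2.0000
    t=0.9815 [x] (9,2) — stop
  → r_1 = 0.9815
beam 2: φ=-45°, α=120°
  cosα=-0.5000 sinα=0.8660 | (8,2) | tMaxX 0.3000 tMaxY 0.8429 | tΔX 2.0000 tΔY 1.1547
    t=0.3000 [x] (7,2)
    t=0.8429 [y] (7,3)
    t=1.9976 [y] (7,4) — stop
  → r_2 = 1.9976
beam 3: φ=45°, α=210°
  cosα=-0.8660 sinα=-0.5000 | (8,2) | tMaxX 0.1732 tMaxY 0.5400 | tΔX 1.1547 tΔY 2.0000
    t=0.1732 [x] (7,2)
    t=0.5400 [y] (7,1)
    t=1.3279 [x] (6,1) — stop
  → r_3 = 1.3279
beam 4: φ=135°, α=300°
  cosα=0.5000 sinα=-0.8660 | (8,2) | tMaxX 1.7000 tMaxY 0.3118 | tΔX 2.0000 tΔY 1.1547
    t=0.3118 [y] (8,1)
    t=1.4665 [y] (8,0) — stop
  → r_4 = 1.4665

ranges = [0.9815, 1.9976, 1.3279, 1.4665]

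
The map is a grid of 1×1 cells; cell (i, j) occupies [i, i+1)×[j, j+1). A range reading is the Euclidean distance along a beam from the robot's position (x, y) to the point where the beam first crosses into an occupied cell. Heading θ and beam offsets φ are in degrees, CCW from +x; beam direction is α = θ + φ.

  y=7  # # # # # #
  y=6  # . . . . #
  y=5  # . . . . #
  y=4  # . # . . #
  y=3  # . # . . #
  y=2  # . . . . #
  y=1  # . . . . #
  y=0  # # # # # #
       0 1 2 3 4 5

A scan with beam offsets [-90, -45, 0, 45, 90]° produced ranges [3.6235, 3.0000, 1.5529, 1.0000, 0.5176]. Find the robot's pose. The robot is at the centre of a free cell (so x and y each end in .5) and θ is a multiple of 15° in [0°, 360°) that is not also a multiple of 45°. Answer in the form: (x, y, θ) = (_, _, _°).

(x, y, θ) = (1.5, 5.5, 75°)

Enumerate (i+0.5, j+0.5, θ) over the 22 free cells and 16 admissible headings. For each, cast all 5 beams and compare to the given ranges.
  (1.5, 3.5, 165°): beam 2 = 1.0000 ≠ 3.0000 ✗
  (4.5, 3.5, 120°): beam 1 = 0.5774 ≠ 3.6235 ✗
  (3.5, 6.5, 165°): beam 1 = 0.5176 ≠ 3.6235 ✗
  (3.5, 5.5, 120°): beam 1 = 1.7321 ≠ 3.6235 ✗
  (2.5, 2.5, 150°): beam 1 = 0.5774 ≠ 3.6235 ✗
  …
  (1.5, 5.5, 75°): r_1=3.6235, r_2=3.0000, r_3=1.5529, r_4=1.0000, r_5=0.5176 — all match ✓
Only this pose fits every beam.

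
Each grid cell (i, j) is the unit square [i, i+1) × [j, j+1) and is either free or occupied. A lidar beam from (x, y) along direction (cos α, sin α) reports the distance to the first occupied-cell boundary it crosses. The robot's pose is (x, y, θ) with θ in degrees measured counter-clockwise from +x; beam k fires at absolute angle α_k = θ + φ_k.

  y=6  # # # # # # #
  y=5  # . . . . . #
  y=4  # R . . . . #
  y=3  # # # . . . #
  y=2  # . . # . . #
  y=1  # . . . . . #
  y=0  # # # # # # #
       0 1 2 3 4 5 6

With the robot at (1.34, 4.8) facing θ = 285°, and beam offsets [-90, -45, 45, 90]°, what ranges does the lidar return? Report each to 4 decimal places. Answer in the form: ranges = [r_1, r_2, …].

beam 1: φ=-90°, α=195°
  d=(-0.9659,-0.2588)  start (1,4)  tX=0.3520 tY=3.0910  stride 1/|dx|=1.0353 1/|dy|=3.8637
    cross x-line → (0,4), t=0.3520 (wall)
  → r_1 = 0.3520
beam 2: φ=-45°, α=240°
  d=(-0.5000,-0.8660)  start (1,4)  tX=0.6800 tY=0.9238  stride 1/|dx|=2.0000 1/|dy|=1.1547
    cross x-line → (0,4), t=0.6800 (wall)
  → r_2 = 0.6800
beam 3: φ=45°, α=330°
  d=(0.8660,-0.5000)  start (1,4)  tX=0.7621 tY=1.6000  stride 1/|dx|=1.1547 1/|dy|=2.0000
    cross x-line → (2,4), t=0.7621
    cross y-line → (2,3), t=1.6000 (wall)
  → r_3 = 1.6000
beam 4: φ=90°, α=15°
  d=(0.9659,0.2588)  start (1,4)  tX=0.6833 tY=0.7727  stride 1/|dx|=1.0353 1/|dy|=3.8637
    cross x-line → (2,4), t=0.6833
    cross y-line → (2,5), t=0.7727
    cross x-line → (3,5), t=1.7186
    cross x-line → (4,5), t=2.7538
    cross x-line → (5,5), t=3.7891
    cross y-line → (5,6), t=4.6364 (wall)
  → r_4 = 4.6364

ranges = [0.3520, 0.6800, 1.6000, 4.6364]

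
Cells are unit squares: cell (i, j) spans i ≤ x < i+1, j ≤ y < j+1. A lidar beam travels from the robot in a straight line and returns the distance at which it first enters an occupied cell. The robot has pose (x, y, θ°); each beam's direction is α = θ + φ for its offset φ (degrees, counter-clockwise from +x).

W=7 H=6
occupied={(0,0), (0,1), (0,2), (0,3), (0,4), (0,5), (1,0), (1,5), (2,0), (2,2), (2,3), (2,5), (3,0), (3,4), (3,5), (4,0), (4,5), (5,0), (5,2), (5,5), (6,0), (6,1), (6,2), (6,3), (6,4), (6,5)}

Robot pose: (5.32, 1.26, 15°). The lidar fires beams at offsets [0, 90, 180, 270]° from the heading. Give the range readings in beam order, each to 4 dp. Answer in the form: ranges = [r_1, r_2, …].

ranges = [0.7040, 0.7661, 1.0046, 0.2692]

beam 1: φ=0°, α=15°
  direction (0.9659, 0.2588); cell (5,1); t to first gridline: x 0.7040, y 2.8591 (then +1.0353 / +3.8637)
    (6,1) via x @ 0.7040  # hit
  → r_1 = 0.7040
beam 2: φ=90°, α=105°
  direction (-0.2588, 0.9659); cell (5,1); t to first gridline: x 1.2364, y 0.7661 (then +3.8637 / +1.0353)
    (5,2) via y @ 0.7661  # hit
  → r_2 = 0.7661
beam 3: φ=180°, α=195°
  direction (-0.9659, -0.2588); cell (5,1); t to first gridline: x 0.3313, y 1.0046 (then +1.0353 / +3.8637)
    (4,1) via x @ 0.3313
    (4,0) via y @ 1.0046  # hit
  → r_3 = 1.0046
beam 4: φ=270°, α=285°
  direction (0.2588, -0.9659); cell (5,1); t to first gridline: x 2.6273, y 0.2692 (then +3.8637 / +1.0353)
    (5,0) via y @ 0.2692  # hit
  → r_4 = 0.2692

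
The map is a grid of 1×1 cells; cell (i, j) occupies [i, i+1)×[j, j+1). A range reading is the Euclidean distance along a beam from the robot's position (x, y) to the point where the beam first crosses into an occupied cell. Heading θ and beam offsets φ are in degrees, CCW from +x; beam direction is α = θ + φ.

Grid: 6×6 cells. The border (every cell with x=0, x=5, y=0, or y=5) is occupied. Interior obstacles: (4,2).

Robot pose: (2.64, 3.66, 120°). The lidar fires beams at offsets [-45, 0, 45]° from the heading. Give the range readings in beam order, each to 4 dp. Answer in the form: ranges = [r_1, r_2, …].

beam 1: φ=-45°, α=75°
  direction (0.2588, 0.9659); cell (2,3); t to first gridline: x 1.3909, y 0.3520 (then +3.8637 / +1.0353)
    (2,4) via y @ 0.3520
    (2,5) via y @ 1.3873  # hit
  → r_1 = 1.3873
beam 2: φ=0°, α=120°
  direction (-0.5000, 0.8660); cell (2,3); t to first gridline: x 1.2800, y 0.3926 (then +2.0000 / +1.1547)
    (2,4) via y @ 0.3926
    (1,4) via x @ 1.2800
    (1,5) via y @ 1.5473  # hit
  → r_2 = 1.5473
beam 3: φ=45°, α=165°
  direction (-0.9659, 0.2588); cell (2,3); t to first gridline: x 0.6626, y 1.3137 (then +1.0353 / +3.8637)
    (1,3) via x @ 0.6626
    (1,4) via y @ 1.3137
    (0,4) via x @ 1.6979  # hit
  → r_3 = 1.6979

ranges = [1.3873, 1.5473, 1.6979]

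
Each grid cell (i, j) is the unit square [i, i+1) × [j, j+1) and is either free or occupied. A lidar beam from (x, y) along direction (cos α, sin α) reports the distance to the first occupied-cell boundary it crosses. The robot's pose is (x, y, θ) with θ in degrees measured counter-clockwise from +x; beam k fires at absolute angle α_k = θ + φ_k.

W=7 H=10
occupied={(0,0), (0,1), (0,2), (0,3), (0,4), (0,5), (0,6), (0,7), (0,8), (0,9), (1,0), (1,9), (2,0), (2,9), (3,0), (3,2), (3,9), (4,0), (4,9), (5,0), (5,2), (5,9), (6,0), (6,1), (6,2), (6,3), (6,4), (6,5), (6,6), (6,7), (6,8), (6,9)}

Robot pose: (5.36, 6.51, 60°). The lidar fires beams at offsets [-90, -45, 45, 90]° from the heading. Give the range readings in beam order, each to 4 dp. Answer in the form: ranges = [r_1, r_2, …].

ranges = [0.7390, 0.6626, 2.5778, 4.9800]

beam 1: φ=-90°, α=330°
  cosα=0.8660 sinα=-0.5000 | (5,6) | tMaxX 0.7390 tMaxY 1.0200 | tΔX 1.1547 tΔY 2.0000
    t=0.7390 [x] (6,6) — stop
  → r_1 = 0.7390
beam 2: φ=-45°, α=15°
  cosα=0.9659 sinα=0.2588 | (5,6) | tMaxX 0.6626 tMaxY 1.8932 | tΔX 1.0353 tΔY 3.8637
    t=0.6626 [x] (6,6) — stop
  → r_2 = 0.6626
beam 3: φ=45°, α=105°
  cosα=-0.2588 sinα=0.9659 | (5,6) | tMaxX 1.3909 tMaxY 0.5073 | tΔX 3.8637 tΔY 1.0353
    t=0.5073 [y] (5,7)
    t=1.3909 [x] (4,7)
    t=1.5426 [y] (4,8)
    t=2.5778 [y] (4,9) — stop
  → r_3 = 2.5778
beam 4: φ=90°, α=150°
  cosα=-0.8660 sinα=0.5000 | (5,6) | tMaxX 0.4157 tMaxY 0.9800 | tΔX 1.1547 tΔY 2.0000
    t=0.4157 [x] (4,6)
    t=0.9800 [y] (4,7)
    t=1.5704 [x] (3,7)
    t=2.7251 [x] (2,7)
    t=2.9800 [y] (2,8)
    t=3.8798 [x] (1,8)
    t=4.9800 [y] (1,9) — stop
  → r_4 = 4.9800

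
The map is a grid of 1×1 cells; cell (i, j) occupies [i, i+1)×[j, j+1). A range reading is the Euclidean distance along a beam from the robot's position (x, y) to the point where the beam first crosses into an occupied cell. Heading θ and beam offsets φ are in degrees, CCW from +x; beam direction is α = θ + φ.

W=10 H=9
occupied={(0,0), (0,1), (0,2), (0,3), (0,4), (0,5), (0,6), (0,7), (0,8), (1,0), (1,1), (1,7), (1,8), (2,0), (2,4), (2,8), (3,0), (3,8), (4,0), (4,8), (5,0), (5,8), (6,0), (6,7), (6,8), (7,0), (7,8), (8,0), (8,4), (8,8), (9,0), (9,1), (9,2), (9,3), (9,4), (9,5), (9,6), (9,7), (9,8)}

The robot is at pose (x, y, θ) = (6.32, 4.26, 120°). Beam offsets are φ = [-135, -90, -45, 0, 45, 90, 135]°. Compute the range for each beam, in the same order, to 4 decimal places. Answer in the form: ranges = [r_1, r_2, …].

beam 1: φ=-135°, α=345°
  cosα=0.9659 sinα=-0.2588 | (6,4) | tMaxX 0.7040 tMaxY 1.0046 | tΔX 1.0353 tΔY 3.8637
    t=0.7040 [x] (7,4)
    t=1.0046 [y] (7,3)
    t=1.7393 [x] (8,3)
    t=2.7745 [x] (9,3) — stop
  → r_1 = 2.7745
beam 2: φ=-90°, α=30°
  cosα=0.8660 sinα=0.5000 | (6,4) | tMaxX 0.7852 tMaxY 1.4800 | tΔX 1.1547 tΔY 2.0000
    t=0.7852 [x] (7,4)
    t=1.4800 [y] (7,5)
    t=1.9399 [x] (8,5)
    t=3.0946 [x] (9,5) — stop
  → r_2 = 3.0946
beam 3: φ=-45°, α=75°
  cosα=0.2588 sinα=0.9659 | (6,4) | tMaxX 2.6273 tMaxY 0.7661 | tΔX 3.8637 tΔY 1.0353
    t=0.7661 [y] (6,5)
    t=1.8014 [y] (6,6)
    t=2.6273 [x] (7,6)
    t=2.8367 [y] (7,7)
    t=3.8719 [y] (7,8) — stop
  → r_3 = 3.8719
beam 4: φ=0°, α=120°
  cosα=-0.5000 sinα=0.8660 | (6,4) | tMaxX 0.6400 tMaxY 0.8545 | tΔX 2.0000 tΔY 1.1547
    t=0.6400 [x] (5,4)
    t=0.8545 [y] (5,5)
    t=2.0092 [y] (5,6)
    t=2.6400 [x] (4,6)
    t=3.1639 [y] (4,7)
    t=4.3186 [y] (4,8) — stop
  → r_4 = 4.3186
beam 5: φ=45°, α=165°
  cosα=-0.9659 sinα=0.2588 | (6,4) | tMaxX 0.3313 tMaxY 2.8591 | tΔX 1.0353 tΔY 3.8637
    t=0.3313 [x] (5,4)
    t=1.3666 [x] (4,4)
    t=2.4018 [x] (3,4)
    t=2.8591 [y] (3,5)
    t=3.4371 [x] (2,5)
    t=4.4724 [x] (1,5)
    t=5.5077 [x] (0,5) — stop
  → r_5 = 5.5077
beam 6: φ=90°, α=210°
  cosα=-0.8660 sinα=-0.5000 | (6,4) | tMaxX 0.3695 tMaxY 0.5200 | tΔX 1.1547 tΔY 2.0000
    t=0.3695 [x] (5,4)
    t=0.5200 [y] (5,3)
    t=1.5242 [x] (4,3)
    t=2.5200 [y] (4,2)
    t=2.6789 [x] (3,2)
    t=3.8336 [x] (2,2)
    t=4.5200 [y] (2,1)
    t=4.9883 [x] (1,1) — stop
  → r_6 = 4.9883
beam 7: φ=135°, α=255°
  cosα=-0.2588 sinα=-0.9659 | (6,4) | tMaxX 1.2364 tMaxY 0.2692 | tΔX 3.8637 tΔY 1.0353
    t=0.2692 [y] (6,3)
    t=1.2364 [x] (5,3)
    t=1.3044 [y] (5,2)
    t=2.3397 [y] (5,1)
    t=3.3750 [y] (5,0) — stop
  → r_7 = 3.3750

ranges = [2.7745, 3.0946, 3.8719, 4.3186, 5.5077, 4.9883, 3.3750]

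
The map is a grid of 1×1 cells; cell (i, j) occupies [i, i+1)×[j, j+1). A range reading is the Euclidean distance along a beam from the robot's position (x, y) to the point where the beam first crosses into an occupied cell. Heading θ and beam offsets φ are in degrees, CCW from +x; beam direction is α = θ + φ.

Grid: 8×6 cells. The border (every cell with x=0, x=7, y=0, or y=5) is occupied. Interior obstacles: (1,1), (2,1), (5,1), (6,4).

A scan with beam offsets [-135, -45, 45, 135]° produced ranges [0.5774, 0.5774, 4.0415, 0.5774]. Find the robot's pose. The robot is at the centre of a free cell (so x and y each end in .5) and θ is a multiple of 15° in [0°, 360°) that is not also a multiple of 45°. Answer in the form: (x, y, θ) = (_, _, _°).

Candidates: 20 free-cell centres × 16 headings = 320 poses. Raycast each; keep the one whose scan matches to 4 dp.
  (4.5, 4.5, 330°): beam 1 = 3.6235 ≠ 0.5774 ✗
  (1.5, 4.5, 285°): beam 2 = 1.0000 ≠ 0.5774 ✗
  (4.5, 1.5, 210°): beam 1 = 3.6235 ≠ 0.5774 ✗
  (4.5, 2.5, 60°): beam 1 = 1.5529 ≠ 0.5774 ✗
  …
  (6.5, 1.5, 75°): r_1=0.5774, r_2=0.5774, r_3=4.0415, r_4=0.5774 — all match ✓
Only this pose fits every beam.

(x, y, θ) = (6.5, 1.5, 75°)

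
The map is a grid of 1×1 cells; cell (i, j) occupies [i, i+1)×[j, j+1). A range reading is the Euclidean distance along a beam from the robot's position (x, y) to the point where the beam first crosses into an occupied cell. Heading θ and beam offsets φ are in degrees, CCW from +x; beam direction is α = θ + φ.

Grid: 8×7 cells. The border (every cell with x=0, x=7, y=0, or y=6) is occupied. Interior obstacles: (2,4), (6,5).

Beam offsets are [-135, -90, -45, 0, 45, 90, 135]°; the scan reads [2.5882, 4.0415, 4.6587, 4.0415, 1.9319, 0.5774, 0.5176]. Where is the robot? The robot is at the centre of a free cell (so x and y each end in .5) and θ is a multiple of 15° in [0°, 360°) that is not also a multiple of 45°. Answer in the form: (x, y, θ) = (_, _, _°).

(x, y, θ) = (4.5, 1.5, 150°)

Enumerate (i+0.5, j+0.5, θ) over the 28 free cells and 16 admissible headings. For each, cast all 7 beams and compare to the given ranges.
  (3.5, 2.5, 30°): beam 1 = 1.5529 ≠ 2.5882 ✗
  (3.5, 3.5, 120°): beam 1 = 3.6235 ≠ 2.5882 ✗
  (5.5, 1.5, 210°): beam 1 = 3.6235 ≠ 2.5882 ✗
  …
  (4.5, 1.5, 150°): r_1=2.5882, r_2=4.0415, r_3=4.6587, r_4=4.0415, r_5=1.9319, r_6=0.5774, r_7=0.5176 — all match ✓
Unique over the lattice → pose = (4.5, 1.5, 150°).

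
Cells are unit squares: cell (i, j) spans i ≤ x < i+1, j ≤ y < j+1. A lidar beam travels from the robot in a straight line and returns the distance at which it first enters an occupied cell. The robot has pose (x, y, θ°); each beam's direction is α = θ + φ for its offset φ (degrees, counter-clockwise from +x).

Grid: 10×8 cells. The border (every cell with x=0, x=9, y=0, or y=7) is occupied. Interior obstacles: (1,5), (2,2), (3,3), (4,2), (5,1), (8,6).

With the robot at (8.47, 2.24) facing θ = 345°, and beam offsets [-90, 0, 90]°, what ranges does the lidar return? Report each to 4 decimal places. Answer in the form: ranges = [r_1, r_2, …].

beam 1: φ=-90°, α=255°
  d=(-0.2588,-0.9659)  start (8,2)  tX=1.8159 tY=0.2485  stride 1/|dx|=3.8637 1/|dy|=1.0353
    cross y-line → (8,1), t=0.2485
    cross y-line → (8,0), t=1.2837 (wall)
  → r_1 = 1.2837
beam 2: φ=0°, α=345°
  d=(0.9659,-0.2588)  start (8,2)  tX=0.5487 tY=0.9273  stride 1/|dx|=1.0353 1/|dy|=3.8637
    cross x-line → (9,2), t=0.5487 (wall)
  → r_2 = 0.5487
beam 3: φ=90°, α=75°
  d=(0.2588,0.9659)  start (8,2)  tX=2.0478 tY=0.7868  stride 1/|dx|=3.8637 1/|dy|=1.0353
    cross y-line → (8,3), t=0.7868
    cross y-line → (8,4), t=1.8221
    cross x-line → (9,4), t=2.0478 (wall)
  → r_3 = 2.0478

ranges = [1.2837, 0.5487, 2.0478]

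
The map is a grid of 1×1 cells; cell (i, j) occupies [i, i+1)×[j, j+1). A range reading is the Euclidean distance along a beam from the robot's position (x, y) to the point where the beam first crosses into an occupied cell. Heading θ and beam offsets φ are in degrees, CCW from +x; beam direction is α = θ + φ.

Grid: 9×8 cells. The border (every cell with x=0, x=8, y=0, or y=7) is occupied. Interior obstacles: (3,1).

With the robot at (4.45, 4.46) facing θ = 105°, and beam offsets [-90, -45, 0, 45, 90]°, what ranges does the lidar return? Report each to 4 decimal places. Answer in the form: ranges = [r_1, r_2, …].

beam 1: φ=-90°, α=15°
  d=(0.9659,0.2588)  start (4,4)  tX=0.5694 tY=2.0864  stride 1/|dx|=1.0353 1/|dy|=3.8637
    cross x-line → (5,4), t=0.5694
    cross x-line → (6,4), t=1.6047
    cross y-line → (6,5), t=2.0864
    cross x-line → (7,5), t=2.6400
    cross x-line → (8,5), t=3.6752 (wall)
  → r_1 = 3.6752
beam 2: φ=-45°, α=60°
  d=(0.5000,0.8660)  start (4,4)  tX=1.1000 tY=0.6235  stride 1/|dx|=2.0000 1/|dy|=1.1547
    cross y-line → (4,5), t=0.6235
    cross x-line → (5,5), t=1.1000
    cross y-line → (5,6), t=1.7782
    cross y-line → (5,7), t=2.9329 (wall)
  → r_2 = 2.9329
beam 3: φ=0°, α=105°
  d=(-0.2588,0.9659)  start (4,4)  tX=1.7387 tY=0.5590  stride 1/|dx|=3.8637 1/|dy|=1.0353
    cross y-line → (4,5), t=0.5590
    cross y-line → (4,6), t=1.5943
    cross x-line → (3,6), t=1.7387
    cross y-line → (3,7), t=2.6296 (wall)
  → r_3 = 2.6296
beam 4: φ=45°, α=150°
  d=(-0.8660,0.5000)  start (4,4)  tX=0.5196 tY=1.0800  stride 1/|dx|=1.1547 1/|dy|=2.0000
    cross x-line → (3,4), t=0.5196
    cross y-line → (3,5), t=1.0800
    cross x-line → (2,5), t=1.6743
    cross x-line → (1,5), t=2.8290
    cross y-line → (1,6), t=3.0800
    cross x-line → (0,6), t=3.9837 (wall)
  → r_4 = 3.9837
beam 5: φ=90°, α=195°
  d=(-0.9659,-0.2588)  start (4,4)  tX=0.4659 tY=1.7773  stride 1/|dx|=1.0353 1/|dy|=3.8637
    cross x-line → (3,4), t=0.4659
    cross x-line → (2,4), t=1.5012
    cross y-line → (2,3), t=1.7773
    cross x-line → (1,3), t=2.5364
    cross x-line → (0,3), t=3.5717 (wall)
  → r_5 = 3.5717

ranges = [3.6752, 2.9329, 2.6296, 3.9837, 3.5717]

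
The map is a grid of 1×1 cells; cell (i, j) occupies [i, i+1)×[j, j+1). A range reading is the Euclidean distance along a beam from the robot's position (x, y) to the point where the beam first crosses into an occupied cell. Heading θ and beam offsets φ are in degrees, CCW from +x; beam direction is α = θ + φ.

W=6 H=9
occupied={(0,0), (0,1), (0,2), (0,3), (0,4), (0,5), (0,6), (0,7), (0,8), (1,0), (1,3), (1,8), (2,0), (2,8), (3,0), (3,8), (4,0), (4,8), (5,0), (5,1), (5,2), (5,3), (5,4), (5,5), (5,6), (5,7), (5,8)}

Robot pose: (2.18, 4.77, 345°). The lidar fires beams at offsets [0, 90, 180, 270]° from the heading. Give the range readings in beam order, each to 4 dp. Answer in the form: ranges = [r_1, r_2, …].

beam 1: φ=0°, α=345°
  dir = (cos 345°, sin 345°) = (0.9659, -0.2588); from cell (2,4)
  next x-line at t=0.8489, next y-line at t=2.9751; Δt_x=1.0353, Δt_y=3.8637
    x: enter (3,4) at t=0.8489
    x: enter (4,4) at t=1.8842
    x: enter (5,4) at t=2.9195 ← occupied
  → r_1 = 2.9195
beam 2: φ=90°, α=75°
  dir = (cos 75°, sin 75°) = (0.2588, 0.9659); from cell (2,4)
  next x-line at t=3.1682, next y-line at t=0.2381; Δt_x=3.8637, Δt_y=1.0353
    y: enter (2,5) at t=0.2381
    y: enter (2,6) at t=1.2734
    y: enter (2,7) at t=2.3087
    x: enter (3,7) at t=3.1682
    y: enter (3,8) at t=3.3439 ← occupied
  → r_2 = 3.3439
beam 3: φ=180°, α=165°
  dir = (cos 165°, sin 165°) = (-0.9659, 0.2588); from cell (2,4)
  next x-line at t=0.1863, next y-line at t=0.8887; Δt_x=1.0353, Δt_y=3.8637
    x: enter (1,4) at t=0.1863
    y: enter (1,5) at t=0.8887
    x: enter (0,5) at t=1.2216 ← occupied
  → r_3 = 1.2216
beam 4: φ=270°, α=255°
  dir = (cos 255°, sin 255°) = (-0.2588, -0.9659); from cell (2,4)
  next x-line at t=0.6955, next y-line at t=0.7972; Δt_x=3.8637, Δt_y=1.0353
    x: enter (1,4) at t=0.6955
    y: enter (1,3) at t=0.7972 ← occupied
  → r_4 = 0.7972

ranges = [2.9195, 3.3439, 1.2216, 0.7972]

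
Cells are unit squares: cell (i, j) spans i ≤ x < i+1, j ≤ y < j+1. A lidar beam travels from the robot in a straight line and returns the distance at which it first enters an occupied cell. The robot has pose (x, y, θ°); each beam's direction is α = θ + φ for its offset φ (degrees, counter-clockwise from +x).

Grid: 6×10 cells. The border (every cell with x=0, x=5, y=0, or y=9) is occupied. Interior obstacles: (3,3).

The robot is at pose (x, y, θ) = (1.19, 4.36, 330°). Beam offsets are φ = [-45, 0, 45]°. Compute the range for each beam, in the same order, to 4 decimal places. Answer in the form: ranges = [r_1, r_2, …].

beam 1: φ=-45°, α=285°
  d=(0.2588,-0.9659)  start (1,4)  tX=3.1296 tY=0.3727  stride 1/|dx|=3.8637 1/|dy|=1.0353
    cross y-line → (1,3), t=0.3727
    cross y-line → (1,2), t=1.4080
    cross y-line → (1,1), t=2.4433
    cross x-line → (2,1), t=3.1296
    cross y-line → (2,0), t=3.4785 (wall)
  → r_1 = 3.4785
beam 2: φ=0°, α=330°
  d=(0.8660,-0.5000)  start (1,4)  tX=0.9353 tY=0.7200  stride 1/|dx|=1.1547 1/|dy|=2.0000
    cross y-line → (1,3), t=0.7200
    cross x-line → (2,3), t=0.9353
    cross x-line → (3,3), t=2.0900 (wall)
  → r_2 = 2.0900
beam 3: φ=45°, α=15°
  d=(0.9659,0.2588)  start (1,4)  tX=0.8386 tY=2.4728  stride 1/|dx|=1.0353 1/|dy|=3.8637
    cross x-line → (2,4), t=0.8386
    cross x-line → (3,4), t=1.8738
    cross y-line → (3,5), t=2.4728
    cross x-line → (4,5), t=2.9091
    cross x-line → (5,5), t=3.9444 (wall)
  → r_3 = 3.9444

ranges = [3.4785, 2.0900, 3.9444]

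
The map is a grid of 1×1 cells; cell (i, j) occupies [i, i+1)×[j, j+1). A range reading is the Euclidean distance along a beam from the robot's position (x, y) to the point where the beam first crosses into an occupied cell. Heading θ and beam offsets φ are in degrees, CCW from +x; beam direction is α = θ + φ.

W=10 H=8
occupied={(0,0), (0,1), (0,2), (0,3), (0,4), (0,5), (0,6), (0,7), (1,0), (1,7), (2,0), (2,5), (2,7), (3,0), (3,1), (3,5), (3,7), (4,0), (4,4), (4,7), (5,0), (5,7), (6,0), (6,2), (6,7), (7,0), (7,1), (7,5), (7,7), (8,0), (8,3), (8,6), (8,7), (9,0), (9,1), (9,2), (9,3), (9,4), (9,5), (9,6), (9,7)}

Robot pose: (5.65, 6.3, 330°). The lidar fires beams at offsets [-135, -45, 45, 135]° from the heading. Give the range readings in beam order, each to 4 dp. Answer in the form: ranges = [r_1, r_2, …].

ranges = [1.7082, 3.4164, 2.4329, 0.7247]

beam 1: φ=-135°, α=195°
  direction (-0.9659, -0.2588); cell (5,6); t to first gridline: x 0.6729, y 1.1591 (then +1.0353 / +3.8637)
    (4,6) via x @ 0.6729
    (4,5) via y @ 1.1591
    (3,5) via x @ 1.7082  # hit
  → r_1 = 1.7082
beam 2: φ=-45°, α=285°
  direction (0.2588, -0.9659); cell (5,6); t to first gridline: x 1.3523, y 0.3106 (then +3.8637 / +1.0353)
    (5,5) via y @ 0.3106
    (5,4) via y @ 1.3459
    (6,4) via x @ 1.3523
    (6,3) via y @ 2.3811
    (6,2) via y @ 3.4164  # hit
  → r_2 = 3.4164
beam 3: φ=45°, α=15°
  direction (0.9659, 0.2588); cell (5,6); t to first gridline: x 0.3623, y 2.7046 (then +1.0353 / +3.8637)
    (6,6) via x @ 0.3623
    (7,6) via x @ 1.3976
    (8,6) via x @ 2.4329  # hit
  → r_3 = 2.4329
beam 4: φ=135°, α=105°
  direction (-0.2588, 0.9659); cell (5,6); t to first gridline: x 2.5114, y 0.7247 (then +3.8637 / +1.0353)
    (5,7) via y @ 0.7247  # hit
  → r_4 = 0.7247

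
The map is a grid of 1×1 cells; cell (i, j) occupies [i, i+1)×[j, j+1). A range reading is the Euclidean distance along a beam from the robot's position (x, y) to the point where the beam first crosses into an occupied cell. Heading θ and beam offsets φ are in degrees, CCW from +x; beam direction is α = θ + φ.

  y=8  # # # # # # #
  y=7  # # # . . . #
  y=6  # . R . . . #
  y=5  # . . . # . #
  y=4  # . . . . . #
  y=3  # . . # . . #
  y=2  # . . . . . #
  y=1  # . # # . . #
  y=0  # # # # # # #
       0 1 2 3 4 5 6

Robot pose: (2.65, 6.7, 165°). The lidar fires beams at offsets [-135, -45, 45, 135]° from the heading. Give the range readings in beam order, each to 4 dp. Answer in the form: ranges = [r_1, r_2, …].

beam 1: φ=-135°, α=30°
  d=(0.8660,0.5000)  start (2,6)  tX=0.4041 tY=0.6000  stride 1/|dx|=1.1547 1/|dy|=2.0000
    cross x-line → (3,6), t=0.4041
    cross y-line → (3,7), t=0.6000
    cross x-line → (4,7), t=1.5588
    cross y-line → (4,8), t=2.6000 (wall)
  → r_1 = 2.6000
beam 2: φ=-45°, α=120°
  d=(-0.5000,0.8660)  start (2,6)  tX=1.3000 tY=0.3464  stride 1/|dx|=2.0000 1/|dy|=1.1547
    cross y-line → (2,7), t=0.3464 (wall)
  → r_2 = 0.3464
beam 3: φ=45°, α=210°
  d=(-0.8660,-0.5000)  start (2,6)  tX=0.7506 tY=1.4000  stride 1/|dx|=1.1547 1/|dy|=2.0000
    cross x-line → (1,6), t=0.7506
    cross y-line → (1,5), t=1.4000
    cross x-line → (0,5), t=1.9053 (wall)
  → r_3 = 1.9053
beam 4: φ=135°, α=300°
  d=(0.5000,-0.8660)  start (2,6)  tX=0.7000 tY=0.8083  stride 1/|dx|=2.0000 1/|dy|=1.1547
    cross x-line → (3,6), t=0.7000
    cross y-line → (3,5), t=0.8083
    cross y-line → (3,4), t=1.9630
    cross x-line → (4,4), t=2.7000
    cross y-line → (4,3), t=3.1177
    cross y-line → (4,2), t=4.2724
    cross x-line → (5,2), t=4.7000
    cross y-line → (5,1), t=5.4271
    cross y-line → (5,0), t=6.5818 (wall)
  → r_4 = 6.5818

ranges = [2.6000, 0.3464, 1.9053, 6.5818]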